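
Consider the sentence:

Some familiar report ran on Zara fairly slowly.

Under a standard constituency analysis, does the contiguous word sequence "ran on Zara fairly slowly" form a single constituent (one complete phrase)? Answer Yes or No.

Yes

"ran on Zara fairly slowly" is exactly the verb phrase [VP ran on Zara fairly slowly], a complete constituent.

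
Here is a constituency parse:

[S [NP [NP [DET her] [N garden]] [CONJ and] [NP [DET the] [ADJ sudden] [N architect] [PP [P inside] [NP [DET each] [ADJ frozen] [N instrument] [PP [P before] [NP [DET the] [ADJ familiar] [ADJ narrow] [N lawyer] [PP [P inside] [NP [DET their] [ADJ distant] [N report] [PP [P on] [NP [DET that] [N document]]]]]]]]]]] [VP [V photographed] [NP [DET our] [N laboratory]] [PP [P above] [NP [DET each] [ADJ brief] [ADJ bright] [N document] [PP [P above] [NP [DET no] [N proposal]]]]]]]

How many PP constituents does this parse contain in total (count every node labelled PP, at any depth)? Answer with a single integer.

6

Scanning left to right, an opening `[PP` appears at word positions 7, 11, 16, 20, 26, 31 — 6 in total.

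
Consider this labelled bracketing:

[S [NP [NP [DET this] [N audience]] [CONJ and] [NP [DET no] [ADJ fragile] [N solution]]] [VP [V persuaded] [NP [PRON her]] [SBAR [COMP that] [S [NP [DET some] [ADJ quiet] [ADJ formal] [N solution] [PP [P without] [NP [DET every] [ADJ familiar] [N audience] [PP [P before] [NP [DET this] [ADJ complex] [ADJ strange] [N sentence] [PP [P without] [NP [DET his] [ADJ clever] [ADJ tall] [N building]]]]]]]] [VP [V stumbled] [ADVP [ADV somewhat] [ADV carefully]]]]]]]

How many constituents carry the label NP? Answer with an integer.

The NP constituents are: [NP this audience and no fragile solution]; [NP this audience]; [NP no fragile solution]; [NP her]; [NP some quiet formal solution without every familiar audience before this complex strange sentence without his clever tall building]; [NP every familiar audience before this complex strange sentence without his clever tall building] …. Total: 8.

8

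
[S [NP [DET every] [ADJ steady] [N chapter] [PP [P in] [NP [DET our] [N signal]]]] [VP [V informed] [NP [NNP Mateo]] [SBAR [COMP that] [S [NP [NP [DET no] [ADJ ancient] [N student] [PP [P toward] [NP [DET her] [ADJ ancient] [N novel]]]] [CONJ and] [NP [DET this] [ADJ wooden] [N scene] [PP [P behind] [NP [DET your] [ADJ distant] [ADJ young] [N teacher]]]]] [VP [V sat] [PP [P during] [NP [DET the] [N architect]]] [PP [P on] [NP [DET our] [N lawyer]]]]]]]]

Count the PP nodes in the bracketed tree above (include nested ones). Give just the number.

5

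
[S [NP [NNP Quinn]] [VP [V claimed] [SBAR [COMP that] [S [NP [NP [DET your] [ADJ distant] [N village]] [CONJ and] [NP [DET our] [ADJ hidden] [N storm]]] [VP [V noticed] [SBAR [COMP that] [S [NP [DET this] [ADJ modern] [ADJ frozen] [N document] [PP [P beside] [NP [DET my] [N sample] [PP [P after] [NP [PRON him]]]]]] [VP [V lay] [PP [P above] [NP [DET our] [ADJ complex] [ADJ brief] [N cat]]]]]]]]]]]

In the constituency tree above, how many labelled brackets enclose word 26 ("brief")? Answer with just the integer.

11

Counting open brackets not yet closed at "brief": [S [VP [SBAR [S [VP [SBAR [S [VP [PP [NP [ADJ = 11.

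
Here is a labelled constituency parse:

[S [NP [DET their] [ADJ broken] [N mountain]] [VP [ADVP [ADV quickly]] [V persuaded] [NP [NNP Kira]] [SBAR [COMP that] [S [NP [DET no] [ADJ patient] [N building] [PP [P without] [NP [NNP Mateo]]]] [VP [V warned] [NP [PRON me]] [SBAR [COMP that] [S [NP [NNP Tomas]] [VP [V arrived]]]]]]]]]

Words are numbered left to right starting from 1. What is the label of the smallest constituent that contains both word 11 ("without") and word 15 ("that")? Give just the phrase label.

S

Both words fall inside [S no patient building without Mateo warned me that Tomas arrived] (words 8–17), and no smaller constituent contains them both. Label: S.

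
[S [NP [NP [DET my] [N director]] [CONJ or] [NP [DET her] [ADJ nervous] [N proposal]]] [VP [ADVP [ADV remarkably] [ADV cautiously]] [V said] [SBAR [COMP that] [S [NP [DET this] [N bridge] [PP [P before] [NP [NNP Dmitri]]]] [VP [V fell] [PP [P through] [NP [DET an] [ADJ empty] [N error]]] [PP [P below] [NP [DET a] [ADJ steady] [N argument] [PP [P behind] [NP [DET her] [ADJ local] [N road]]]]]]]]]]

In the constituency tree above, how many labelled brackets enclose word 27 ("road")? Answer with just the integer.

10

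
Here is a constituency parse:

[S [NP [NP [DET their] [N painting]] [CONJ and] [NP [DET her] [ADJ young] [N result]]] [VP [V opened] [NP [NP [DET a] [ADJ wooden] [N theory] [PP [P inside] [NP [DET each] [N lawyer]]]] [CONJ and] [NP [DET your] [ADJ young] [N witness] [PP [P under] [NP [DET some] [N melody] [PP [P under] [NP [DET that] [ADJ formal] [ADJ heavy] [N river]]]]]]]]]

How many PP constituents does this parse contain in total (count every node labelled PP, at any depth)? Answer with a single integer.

The PP constituents are: [PP inside each lawyer]; [PP under some melody under that formal heavy river]; [PP under that formal heavy river]. Total: 3.

3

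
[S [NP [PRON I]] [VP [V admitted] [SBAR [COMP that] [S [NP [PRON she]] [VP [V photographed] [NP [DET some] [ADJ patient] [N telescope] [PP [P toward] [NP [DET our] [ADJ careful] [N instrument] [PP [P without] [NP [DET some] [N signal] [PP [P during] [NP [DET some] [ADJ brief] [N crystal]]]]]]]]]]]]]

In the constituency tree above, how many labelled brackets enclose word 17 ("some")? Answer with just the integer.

The word sits inside DET, which is inside NP, inside PP, inside NP, inside PP, inside NP, inside PP, inside NP, inside VP, inside S, inside SBAR, inside VP, inside S — 13 brackets in all.

13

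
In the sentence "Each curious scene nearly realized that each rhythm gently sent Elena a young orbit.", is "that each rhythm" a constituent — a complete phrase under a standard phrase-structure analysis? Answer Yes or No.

No

The sequence begins inside the complementizer "that" and ends inside the clause "each rhythm gently sent Elena a young orbit"; it crosses a phrase boundary, so no single node in the tree spans exactly those words.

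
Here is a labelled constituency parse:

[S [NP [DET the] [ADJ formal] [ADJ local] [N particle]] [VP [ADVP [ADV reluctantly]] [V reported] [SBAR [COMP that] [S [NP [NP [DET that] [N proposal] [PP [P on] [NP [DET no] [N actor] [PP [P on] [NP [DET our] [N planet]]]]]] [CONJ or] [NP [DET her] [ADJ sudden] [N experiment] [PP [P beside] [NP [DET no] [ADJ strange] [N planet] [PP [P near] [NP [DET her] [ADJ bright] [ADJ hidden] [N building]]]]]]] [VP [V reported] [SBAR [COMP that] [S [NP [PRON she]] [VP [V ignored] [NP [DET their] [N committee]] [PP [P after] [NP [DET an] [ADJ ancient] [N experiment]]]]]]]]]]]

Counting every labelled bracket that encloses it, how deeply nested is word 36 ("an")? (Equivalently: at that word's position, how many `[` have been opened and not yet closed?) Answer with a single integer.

11

Counting open brackets not yet closed at "an": [S [VP [SBAR [S [VP [SBAR [S [VP [PP [NP [DET = 11.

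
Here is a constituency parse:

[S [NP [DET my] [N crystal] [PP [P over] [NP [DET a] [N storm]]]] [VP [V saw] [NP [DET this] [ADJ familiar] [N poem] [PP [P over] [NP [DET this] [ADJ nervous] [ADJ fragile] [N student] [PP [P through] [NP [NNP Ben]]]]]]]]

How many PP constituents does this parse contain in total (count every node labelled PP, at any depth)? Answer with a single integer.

3

The PP constituents are: [PP over a storm]; [PP over this nervous fragile student through Ben]; [PP through Ben]. Total: 3.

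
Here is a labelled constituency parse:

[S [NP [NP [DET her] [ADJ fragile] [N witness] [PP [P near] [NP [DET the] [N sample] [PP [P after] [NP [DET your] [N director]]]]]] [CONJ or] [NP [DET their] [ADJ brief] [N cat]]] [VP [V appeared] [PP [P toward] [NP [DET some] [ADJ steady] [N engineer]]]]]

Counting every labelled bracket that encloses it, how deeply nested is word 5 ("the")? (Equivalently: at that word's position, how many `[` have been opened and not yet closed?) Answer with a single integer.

6

The word sits inside DET, which is inside NP, inside PP, inside NP, inside NP, inside S — 6 brackets in all.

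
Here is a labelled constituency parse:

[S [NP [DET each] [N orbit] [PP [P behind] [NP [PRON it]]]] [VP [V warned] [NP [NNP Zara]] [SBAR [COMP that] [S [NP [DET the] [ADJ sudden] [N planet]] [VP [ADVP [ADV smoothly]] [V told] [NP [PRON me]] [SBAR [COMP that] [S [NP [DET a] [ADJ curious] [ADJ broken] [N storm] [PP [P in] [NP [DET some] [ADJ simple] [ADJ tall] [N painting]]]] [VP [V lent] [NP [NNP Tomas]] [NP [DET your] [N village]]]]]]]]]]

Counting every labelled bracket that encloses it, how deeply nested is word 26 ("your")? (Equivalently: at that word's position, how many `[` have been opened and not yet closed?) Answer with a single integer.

10

The word sits inside DET, which is inside NP, inside VP, inside S, inside SBAR, inside VP, inside S, inside SBAR, inside VP, inside S — 10 brackets in all.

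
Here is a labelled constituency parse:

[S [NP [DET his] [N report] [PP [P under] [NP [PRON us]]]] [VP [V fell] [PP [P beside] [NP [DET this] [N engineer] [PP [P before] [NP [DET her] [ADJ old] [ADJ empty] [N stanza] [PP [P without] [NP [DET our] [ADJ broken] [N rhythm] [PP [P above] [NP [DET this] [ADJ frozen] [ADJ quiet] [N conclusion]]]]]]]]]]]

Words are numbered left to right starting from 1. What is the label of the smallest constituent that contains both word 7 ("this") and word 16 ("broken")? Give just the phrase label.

NP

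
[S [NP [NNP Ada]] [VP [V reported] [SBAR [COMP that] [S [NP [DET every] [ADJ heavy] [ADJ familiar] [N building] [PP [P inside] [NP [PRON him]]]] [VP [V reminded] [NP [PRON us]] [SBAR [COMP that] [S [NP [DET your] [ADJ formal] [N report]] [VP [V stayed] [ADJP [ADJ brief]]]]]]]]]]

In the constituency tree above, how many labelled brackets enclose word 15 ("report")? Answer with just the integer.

9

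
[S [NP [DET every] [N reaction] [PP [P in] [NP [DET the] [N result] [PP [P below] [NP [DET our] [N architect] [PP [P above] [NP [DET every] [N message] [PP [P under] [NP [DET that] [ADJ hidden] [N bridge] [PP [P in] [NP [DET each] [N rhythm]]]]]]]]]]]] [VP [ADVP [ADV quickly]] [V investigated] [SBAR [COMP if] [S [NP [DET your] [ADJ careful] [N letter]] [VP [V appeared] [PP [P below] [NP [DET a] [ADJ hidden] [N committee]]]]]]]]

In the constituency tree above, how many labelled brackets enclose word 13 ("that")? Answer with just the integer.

Counting open brackets not yet closed at "that": [S [NP [PP [NP [PP [NP [PP [NP [PP [NP [DET = 11.

11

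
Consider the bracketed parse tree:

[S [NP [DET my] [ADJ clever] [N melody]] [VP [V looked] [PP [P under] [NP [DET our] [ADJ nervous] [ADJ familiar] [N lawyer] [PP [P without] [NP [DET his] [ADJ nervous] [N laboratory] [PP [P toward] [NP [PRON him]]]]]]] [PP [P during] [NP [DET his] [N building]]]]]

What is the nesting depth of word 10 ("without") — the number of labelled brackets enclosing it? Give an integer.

6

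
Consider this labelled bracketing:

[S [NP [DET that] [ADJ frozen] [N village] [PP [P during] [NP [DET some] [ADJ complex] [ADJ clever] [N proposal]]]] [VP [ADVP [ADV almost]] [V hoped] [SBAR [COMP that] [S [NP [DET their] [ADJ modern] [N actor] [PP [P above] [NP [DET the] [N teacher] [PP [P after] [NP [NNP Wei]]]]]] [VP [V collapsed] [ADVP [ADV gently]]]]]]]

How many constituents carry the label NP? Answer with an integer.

5

Scanning left to right, an opening `[NP` appears at word positions 1, 5, 12, 16, 19 — 5 in total.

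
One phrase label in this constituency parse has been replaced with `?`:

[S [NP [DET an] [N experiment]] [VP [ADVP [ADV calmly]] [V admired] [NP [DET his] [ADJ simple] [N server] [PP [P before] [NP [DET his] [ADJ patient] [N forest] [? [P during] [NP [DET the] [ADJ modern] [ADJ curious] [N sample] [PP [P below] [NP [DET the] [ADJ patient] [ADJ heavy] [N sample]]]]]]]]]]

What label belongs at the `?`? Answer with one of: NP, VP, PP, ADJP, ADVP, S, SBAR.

Looking at what the `?` directly dominates — P 'during', NP — this is a prepositional phrase (PP).

PP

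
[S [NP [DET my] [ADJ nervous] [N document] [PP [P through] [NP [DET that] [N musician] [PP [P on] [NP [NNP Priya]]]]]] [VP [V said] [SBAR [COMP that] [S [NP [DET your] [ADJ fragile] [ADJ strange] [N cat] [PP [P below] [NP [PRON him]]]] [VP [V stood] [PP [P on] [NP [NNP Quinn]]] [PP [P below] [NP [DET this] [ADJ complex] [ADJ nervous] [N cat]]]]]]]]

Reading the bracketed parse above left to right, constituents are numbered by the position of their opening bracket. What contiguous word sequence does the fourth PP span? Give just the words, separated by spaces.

Opening `[PP` markers occur at word positions 4, 7, 15, 18, 20; the fourth of these opens the constituent [PP on Quinn].

on Quinn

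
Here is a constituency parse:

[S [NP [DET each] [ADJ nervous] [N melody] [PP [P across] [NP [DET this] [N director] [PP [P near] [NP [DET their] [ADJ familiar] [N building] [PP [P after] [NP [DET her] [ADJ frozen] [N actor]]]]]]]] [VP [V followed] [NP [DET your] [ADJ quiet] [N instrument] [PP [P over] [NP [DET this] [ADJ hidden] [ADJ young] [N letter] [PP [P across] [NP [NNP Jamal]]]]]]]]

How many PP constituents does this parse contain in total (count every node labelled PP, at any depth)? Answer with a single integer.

5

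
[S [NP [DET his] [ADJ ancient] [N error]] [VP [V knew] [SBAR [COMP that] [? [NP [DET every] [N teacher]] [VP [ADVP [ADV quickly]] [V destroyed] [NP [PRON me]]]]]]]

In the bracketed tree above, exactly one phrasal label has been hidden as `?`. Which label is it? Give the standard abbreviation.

S

A constituent whose immediate children are NP, VP is a clause: S.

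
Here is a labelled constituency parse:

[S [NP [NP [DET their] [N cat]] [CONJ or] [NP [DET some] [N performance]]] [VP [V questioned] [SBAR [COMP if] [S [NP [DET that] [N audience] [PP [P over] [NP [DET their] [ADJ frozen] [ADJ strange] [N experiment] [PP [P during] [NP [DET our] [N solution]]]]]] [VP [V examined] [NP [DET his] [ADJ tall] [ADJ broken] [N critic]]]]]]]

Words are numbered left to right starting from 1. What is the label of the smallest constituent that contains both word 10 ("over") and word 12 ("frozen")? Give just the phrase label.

PP

Both words fall inside [PP over their frozen strange experiment during our solution] (words 10–17), and no smaller constituent contains them both. Label: PP.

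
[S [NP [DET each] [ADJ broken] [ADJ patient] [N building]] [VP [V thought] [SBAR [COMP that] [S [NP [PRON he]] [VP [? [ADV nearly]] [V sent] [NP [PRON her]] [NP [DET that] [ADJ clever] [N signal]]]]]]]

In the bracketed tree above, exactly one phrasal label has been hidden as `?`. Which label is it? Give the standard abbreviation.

ADVP

Looking at what the `?` directly dominates — ADV 'nearly' — this is an adverb phrase (ADVP).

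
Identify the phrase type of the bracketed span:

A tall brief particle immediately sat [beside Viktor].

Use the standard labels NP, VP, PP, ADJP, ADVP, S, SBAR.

PP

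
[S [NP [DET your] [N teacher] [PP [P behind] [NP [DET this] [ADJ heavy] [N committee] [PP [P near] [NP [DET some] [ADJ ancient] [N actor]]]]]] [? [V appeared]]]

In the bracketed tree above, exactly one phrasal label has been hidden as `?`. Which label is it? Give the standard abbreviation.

VP

A constituent whose immediate children are V 'appeared' is a verb phrase: VP.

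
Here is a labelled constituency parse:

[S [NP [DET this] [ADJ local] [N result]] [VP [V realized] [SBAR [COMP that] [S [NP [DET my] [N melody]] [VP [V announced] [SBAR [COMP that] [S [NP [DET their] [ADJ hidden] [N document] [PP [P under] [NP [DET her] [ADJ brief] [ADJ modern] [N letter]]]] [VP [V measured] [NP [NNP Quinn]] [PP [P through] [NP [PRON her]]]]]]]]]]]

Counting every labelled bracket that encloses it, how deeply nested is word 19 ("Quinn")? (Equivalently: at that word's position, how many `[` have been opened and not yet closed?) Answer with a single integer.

Path from the root down to the word: S → VP → SBAR → S → VP → SBAR → S → VP → NP → NNP. That is 10 enclosing brackets.

10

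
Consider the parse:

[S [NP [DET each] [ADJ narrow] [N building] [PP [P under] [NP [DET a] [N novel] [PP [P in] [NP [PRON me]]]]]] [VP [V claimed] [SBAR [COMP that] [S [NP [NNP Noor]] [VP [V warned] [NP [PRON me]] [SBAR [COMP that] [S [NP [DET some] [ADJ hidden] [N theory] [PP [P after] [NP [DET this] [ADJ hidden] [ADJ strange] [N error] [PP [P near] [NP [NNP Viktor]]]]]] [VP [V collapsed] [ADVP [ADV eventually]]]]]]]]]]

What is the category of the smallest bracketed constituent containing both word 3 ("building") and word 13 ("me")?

Word 3 lies under S → NP → N; word 13 lies under S → VP → SBAR → S → VP → NP → PRON. The lowest shared node is the S.

S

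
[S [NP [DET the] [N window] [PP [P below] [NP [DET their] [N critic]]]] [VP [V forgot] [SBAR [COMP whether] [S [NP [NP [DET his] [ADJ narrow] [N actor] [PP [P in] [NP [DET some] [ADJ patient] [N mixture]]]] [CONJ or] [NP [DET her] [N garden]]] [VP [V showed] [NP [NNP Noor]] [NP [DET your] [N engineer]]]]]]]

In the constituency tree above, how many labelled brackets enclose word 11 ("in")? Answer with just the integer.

8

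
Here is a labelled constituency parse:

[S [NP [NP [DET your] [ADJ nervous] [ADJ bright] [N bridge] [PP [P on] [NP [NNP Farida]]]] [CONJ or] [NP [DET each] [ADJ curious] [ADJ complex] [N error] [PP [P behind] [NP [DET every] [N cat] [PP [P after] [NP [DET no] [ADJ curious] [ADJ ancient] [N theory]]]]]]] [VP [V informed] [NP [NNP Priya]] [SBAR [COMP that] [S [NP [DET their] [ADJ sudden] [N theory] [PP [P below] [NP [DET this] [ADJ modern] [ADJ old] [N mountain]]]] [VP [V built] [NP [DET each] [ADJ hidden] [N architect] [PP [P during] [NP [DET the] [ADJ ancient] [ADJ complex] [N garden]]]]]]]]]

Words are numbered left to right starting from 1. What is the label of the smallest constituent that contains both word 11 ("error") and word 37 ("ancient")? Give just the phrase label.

S

Word 11 lies under S → NP → NP → N; word 37 lies under S → VP → SBAR → S → VP → NP → PP → NP → ADJ. The lowest shared node is the S.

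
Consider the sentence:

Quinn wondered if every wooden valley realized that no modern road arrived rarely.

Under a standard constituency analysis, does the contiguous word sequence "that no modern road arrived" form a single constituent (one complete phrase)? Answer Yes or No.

No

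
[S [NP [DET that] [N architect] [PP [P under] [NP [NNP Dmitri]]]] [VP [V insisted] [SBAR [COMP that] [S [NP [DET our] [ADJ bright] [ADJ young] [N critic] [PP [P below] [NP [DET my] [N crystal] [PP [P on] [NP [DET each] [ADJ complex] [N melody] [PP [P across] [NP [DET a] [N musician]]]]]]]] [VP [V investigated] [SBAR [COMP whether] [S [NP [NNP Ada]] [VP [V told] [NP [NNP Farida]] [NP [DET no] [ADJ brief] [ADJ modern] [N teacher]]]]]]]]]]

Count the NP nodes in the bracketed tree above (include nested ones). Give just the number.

Scanning left to right, an opening `[NP` appears at word positions 1, 4, 7, 12, 15, 19, 23, 25, 26 — 9 in total.

9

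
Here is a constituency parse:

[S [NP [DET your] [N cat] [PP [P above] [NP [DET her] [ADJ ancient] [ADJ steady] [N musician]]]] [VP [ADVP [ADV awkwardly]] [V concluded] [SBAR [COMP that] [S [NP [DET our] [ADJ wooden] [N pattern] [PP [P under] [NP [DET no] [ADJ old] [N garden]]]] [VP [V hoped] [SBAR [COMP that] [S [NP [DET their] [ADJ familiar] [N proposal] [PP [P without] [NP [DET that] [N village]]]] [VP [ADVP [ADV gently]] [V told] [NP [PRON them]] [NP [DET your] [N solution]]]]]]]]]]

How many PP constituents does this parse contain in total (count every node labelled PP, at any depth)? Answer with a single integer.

3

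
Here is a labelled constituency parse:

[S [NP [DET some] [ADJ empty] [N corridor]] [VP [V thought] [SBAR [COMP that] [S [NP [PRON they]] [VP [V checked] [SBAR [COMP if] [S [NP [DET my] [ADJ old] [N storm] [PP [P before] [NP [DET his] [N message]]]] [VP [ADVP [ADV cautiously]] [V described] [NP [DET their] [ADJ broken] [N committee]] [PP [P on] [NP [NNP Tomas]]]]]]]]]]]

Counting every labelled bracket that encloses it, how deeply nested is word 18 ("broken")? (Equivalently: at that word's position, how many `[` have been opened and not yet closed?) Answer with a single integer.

10

The word sits inside ADJ, which is inside NP, inside VP, inside S, inside SBAR, inside VP, inside S, inside SBAR, inside VP, inside S — 10 brackets in all.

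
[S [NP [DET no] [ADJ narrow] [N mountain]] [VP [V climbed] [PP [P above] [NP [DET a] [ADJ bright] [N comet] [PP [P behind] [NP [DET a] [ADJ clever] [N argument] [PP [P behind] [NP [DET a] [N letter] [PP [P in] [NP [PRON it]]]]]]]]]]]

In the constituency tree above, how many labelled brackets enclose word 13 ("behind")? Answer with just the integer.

Path from the root down to the word: S → VP → PP → NP → PP → NP → PP → P. That is 8 enclosing brackets.

8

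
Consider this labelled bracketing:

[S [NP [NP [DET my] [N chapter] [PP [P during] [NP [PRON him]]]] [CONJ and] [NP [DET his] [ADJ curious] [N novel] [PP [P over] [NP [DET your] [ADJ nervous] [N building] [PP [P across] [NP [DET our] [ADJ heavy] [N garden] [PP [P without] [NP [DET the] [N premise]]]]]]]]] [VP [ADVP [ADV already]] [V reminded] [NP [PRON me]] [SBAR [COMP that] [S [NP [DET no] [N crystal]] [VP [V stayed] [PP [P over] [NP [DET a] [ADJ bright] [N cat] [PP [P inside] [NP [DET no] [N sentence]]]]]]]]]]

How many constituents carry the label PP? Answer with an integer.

6

Listing each PP by its span: [PP during him]; [PP over your nervous building across our heavy garden without the premise]; [PP across our heavy garden without the premise]; [PP without the premise]; [PP over a bright cat inside no sentence]; [PP inside no sentence] — that makes 6.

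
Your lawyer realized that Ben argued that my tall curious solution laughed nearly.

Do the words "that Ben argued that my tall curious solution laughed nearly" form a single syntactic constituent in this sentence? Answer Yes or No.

Yes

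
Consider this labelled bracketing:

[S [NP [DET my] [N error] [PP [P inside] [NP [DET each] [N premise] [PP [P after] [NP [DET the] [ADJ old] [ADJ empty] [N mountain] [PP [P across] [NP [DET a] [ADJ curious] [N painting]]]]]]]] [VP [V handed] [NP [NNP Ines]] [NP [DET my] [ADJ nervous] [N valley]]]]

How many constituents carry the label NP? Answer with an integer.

6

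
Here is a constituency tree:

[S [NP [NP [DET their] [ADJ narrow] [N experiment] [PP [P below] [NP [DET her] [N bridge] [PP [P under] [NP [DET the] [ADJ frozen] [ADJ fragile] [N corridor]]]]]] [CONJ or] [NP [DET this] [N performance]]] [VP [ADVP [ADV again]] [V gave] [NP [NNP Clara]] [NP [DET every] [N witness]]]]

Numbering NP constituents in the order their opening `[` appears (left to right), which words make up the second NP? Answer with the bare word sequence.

The NP opening brackets appear, in order, over: "their narrow experiment below her bridge under the frozen fragile corridor or this performance"; "their narrow experiment below her bridge under the frozen fragile corridor"; "her bridge under the frozen fragile corridor"; "the frozen fragile corridor"; "this performance"; "Clara"; "every witness". The second one spans "their narrow experiment below her bridge under the frozen fragile corridor".

their narrow experiment below her bridge under the frozen fragile corridor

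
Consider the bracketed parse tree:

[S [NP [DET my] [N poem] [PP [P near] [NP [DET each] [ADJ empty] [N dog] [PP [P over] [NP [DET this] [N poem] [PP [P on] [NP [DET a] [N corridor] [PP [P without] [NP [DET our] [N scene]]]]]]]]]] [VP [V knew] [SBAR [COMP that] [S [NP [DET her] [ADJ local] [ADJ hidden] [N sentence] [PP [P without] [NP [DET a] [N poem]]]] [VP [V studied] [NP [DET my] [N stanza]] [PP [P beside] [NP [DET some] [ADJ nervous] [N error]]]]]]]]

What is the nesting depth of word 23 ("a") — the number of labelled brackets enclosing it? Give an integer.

8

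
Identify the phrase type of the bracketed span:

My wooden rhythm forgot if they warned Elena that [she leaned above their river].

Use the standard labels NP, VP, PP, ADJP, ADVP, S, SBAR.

The bracketed span "she leaned above their river" is headed by "leaned", making it a clause (S).

S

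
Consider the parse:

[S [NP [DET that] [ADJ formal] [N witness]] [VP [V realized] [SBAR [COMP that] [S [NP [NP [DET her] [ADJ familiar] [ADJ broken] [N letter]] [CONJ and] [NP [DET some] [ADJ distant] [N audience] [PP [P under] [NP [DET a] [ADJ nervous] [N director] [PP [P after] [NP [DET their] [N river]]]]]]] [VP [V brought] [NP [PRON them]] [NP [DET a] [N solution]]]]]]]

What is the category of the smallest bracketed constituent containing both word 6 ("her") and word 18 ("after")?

Both words fall inside [NP her familiar broken letter and some distant audience under a nervous director after their river] (words 6–20), and no smaller constituent contains them both. Label: NP.

NP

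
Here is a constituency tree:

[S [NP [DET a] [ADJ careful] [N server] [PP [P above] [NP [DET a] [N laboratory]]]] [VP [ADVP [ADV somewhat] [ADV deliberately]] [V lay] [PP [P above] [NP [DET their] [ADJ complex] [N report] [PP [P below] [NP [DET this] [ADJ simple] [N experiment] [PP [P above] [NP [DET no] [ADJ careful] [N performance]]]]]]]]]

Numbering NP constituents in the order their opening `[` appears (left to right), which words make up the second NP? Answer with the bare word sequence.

a laboratory

The NP opening brackets appear, in order, over: "a careful server above a laboratory"; "a laboratory"; "their complex report below this simple experiment above no careful performance"; "this simple experiment above no careful performance"; "no careful performance". The second one spans "a laboratory".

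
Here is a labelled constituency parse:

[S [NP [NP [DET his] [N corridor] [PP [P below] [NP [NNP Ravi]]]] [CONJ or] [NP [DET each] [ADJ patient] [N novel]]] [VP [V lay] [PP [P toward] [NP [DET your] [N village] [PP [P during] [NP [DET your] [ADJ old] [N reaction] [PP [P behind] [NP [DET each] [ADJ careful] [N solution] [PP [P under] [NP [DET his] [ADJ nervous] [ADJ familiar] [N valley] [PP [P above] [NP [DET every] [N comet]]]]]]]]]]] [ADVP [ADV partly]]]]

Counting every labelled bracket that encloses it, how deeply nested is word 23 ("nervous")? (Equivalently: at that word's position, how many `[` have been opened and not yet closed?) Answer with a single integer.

Path from the root down to the word: S → VP → PP → NP → PP → NP → PP → NP → PP → NP → ADJ. That is 11 enclosing brackets.

11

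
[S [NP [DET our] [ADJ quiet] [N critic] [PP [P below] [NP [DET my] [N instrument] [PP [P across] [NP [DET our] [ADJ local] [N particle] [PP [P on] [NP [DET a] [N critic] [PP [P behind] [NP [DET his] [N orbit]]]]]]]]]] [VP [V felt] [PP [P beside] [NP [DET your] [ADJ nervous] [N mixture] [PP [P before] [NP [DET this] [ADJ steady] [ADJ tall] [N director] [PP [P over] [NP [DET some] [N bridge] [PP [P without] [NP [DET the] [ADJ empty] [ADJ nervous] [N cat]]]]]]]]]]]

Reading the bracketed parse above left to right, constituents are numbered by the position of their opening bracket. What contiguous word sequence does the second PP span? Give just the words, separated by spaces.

across our local particle on a critic behind his orbit

In left-to-right order the PP constituents are "below my instrument across our local particle on a critic behind his orbit"; "across our local particle on a critic behind his orbit"; "on a critic behind his orbit"; "behind his orbit"; "beside your nervous mixture before this steady tall director over some bridge without the empty nervous cat"; "before this steady tall director over some bridge without the empty nervous cat"; "over some bridge without the empty nervous cat"; "without the empty nervous cat". Number 2 is "across our local particle on a critic behind his orbit".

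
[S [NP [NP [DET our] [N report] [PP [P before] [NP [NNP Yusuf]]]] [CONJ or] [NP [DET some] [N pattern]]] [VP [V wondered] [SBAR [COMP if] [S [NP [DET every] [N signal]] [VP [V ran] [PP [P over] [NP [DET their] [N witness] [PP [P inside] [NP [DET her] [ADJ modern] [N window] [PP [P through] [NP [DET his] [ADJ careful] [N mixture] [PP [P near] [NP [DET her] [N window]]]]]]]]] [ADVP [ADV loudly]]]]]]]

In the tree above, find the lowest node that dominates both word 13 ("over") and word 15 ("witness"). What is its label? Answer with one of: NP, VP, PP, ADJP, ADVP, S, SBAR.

PP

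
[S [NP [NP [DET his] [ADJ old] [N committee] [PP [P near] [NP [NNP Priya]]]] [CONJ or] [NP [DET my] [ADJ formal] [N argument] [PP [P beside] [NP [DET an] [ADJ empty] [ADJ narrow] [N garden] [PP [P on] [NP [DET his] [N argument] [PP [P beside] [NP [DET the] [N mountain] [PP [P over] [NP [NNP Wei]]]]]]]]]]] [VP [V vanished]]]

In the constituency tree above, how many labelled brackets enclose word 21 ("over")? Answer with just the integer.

Counting open brackets not yet closed at "over": [S [NP [NP [PP [NP [PP [NP [PP [NP [PP [P = 11.

11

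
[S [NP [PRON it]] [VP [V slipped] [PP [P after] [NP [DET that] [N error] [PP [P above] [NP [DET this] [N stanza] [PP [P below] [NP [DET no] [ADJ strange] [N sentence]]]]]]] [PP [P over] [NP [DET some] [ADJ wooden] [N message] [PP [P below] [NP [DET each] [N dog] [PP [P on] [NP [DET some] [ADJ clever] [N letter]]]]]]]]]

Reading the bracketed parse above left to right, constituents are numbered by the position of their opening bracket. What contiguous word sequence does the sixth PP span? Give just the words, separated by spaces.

on some clever letter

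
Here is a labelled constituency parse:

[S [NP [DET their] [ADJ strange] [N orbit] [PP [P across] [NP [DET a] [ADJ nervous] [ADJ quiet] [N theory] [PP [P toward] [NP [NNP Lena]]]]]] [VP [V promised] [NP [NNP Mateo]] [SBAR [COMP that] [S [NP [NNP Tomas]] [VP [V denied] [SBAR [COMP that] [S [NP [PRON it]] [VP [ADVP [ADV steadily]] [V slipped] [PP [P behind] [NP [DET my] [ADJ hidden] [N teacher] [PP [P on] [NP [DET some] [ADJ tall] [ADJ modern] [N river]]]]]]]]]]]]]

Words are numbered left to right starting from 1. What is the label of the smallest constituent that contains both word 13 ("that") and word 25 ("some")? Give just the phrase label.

SBAR

Word 13 lies under S → VP → SBAR → COMP; word 25 lies under S → VP → SBAR → S → VP → SBAR → S → VP → PP → NP → PP → NP → DET. The lowest shared node is the SBAR.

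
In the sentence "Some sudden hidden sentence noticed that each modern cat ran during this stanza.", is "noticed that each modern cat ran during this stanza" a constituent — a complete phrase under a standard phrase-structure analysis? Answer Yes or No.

Yes

These words form the whole verb phrase headed by "noticed", so yes — one constituent.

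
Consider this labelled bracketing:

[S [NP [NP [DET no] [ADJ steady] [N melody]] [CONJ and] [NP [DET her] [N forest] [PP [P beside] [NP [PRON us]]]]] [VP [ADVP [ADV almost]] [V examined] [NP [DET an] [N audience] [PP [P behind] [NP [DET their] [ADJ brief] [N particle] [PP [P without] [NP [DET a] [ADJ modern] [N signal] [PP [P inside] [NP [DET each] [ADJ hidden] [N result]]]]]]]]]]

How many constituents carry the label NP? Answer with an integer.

8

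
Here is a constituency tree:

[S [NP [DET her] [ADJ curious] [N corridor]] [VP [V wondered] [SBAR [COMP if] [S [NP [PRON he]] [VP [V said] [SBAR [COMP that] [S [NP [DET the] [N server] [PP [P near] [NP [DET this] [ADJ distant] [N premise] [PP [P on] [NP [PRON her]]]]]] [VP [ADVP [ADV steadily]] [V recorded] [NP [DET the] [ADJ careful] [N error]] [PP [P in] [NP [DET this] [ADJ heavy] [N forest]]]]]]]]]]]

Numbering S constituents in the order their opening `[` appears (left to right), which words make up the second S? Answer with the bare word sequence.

he said that the server near this distant premise on her steadily recorded the careful error in this heavy forest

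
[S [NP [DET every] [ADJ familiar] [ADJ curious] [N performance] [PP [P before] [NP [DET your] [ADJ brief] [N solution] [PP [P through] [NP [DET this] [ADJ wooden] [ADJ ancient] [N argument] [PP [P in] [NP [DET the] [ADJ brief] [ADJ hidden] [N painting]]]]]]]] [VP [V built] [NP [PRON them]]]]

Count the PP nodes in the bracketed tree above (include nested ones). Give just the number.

3

The PP constituents are: [PP before your brief solution through this wooden ancient argument in the brief hidden painting]; [PP through this wooden ancient argument in the brief hidden painting]; [PP in the brief hidden painting]. Total: 3.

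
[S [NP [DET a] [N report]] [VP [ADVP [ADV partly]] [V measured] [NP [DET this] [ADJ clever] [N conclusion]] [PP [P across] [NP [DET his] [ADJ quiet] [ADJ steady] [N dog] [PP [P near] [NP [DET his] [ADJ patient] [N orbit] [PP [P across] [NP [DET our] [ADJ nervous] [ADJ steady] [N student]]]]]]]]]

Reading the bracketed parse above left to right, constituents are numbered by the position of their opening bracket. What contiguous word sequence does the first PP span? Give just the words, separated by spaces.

The PP opening brackets appear, in order, over: "across his quiet steady dog near his patient orbit across our nervous steady student"; "near his patient orbit across our nervous steady student"; "across our nervous steady student". The first one spans "across his quiet steady dog near his patient orbit across our nervous steady student".

across his quiet steady dog near his patient orbit across our nervous steady student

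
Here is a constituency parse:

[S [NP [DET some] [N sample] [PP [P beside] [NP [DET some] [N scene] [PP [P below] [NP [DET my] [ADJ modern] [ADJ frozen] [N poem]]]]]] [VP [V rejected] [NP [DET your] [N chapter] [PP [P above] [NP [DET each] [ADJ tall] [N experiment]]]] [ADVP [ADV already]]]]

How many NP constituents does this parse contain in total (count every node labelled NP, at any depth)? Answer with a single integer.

Listing each NP by its span: [NP some sample beside some scene below my modern frozen poem]; [NP some scene below my modern frozen poem]; [NP my modern frozen poem]; [NP your chapter above each tall experiment]; [NP each tall experiment] — that makes 5.

5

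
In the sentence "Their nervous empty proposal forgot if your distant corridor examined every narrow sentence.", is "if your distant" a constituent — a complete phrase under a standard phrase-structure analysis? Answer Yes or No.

The smallest constituent containing the whole sequence is the subordinate clause [SBAR if your distant corridor examined every narrow sentence], but the sequence is only part of it — it straddles the boundary between complementizer "if" and clause "your distant corridor examined every narrow sentence".

No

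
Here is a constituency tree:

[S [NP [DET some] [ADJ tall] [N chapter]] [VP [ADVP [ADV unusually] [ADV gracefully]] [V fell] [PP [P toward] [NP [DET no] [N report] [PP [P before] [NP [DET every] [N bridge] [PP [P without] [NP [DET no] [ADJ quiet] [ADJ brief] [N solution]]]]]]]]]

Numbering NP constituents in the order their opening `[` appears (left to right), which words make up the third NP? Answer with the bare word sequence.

every bridge without no quiet brief solution

Opening `[NP` markers occur at word positions 1, 8, 11, 14; the third of these opens the constituent [NP every bridge without no quiet brief solution].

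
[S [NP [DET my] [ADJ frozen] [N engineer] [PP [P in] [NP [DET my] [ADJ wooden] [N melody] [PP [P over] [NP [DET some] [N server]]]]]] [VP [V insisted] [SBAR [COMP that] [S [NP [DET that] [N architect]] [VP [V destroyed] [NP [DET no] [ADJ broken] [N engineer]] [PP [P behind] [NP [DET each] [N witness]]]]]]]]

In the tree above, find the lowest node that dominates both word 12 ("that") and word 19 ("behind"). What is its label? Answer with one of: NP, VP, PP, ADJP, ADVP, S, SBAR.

SBAR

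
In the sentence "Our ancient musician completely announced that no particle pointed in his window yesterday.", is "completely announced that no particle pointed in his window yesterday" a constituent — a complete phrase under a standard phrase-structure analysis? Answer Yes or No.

Yes

The sequence corresponds to a single VP node — the verb phrase "completely announced that no particle pointed in his window yesterday".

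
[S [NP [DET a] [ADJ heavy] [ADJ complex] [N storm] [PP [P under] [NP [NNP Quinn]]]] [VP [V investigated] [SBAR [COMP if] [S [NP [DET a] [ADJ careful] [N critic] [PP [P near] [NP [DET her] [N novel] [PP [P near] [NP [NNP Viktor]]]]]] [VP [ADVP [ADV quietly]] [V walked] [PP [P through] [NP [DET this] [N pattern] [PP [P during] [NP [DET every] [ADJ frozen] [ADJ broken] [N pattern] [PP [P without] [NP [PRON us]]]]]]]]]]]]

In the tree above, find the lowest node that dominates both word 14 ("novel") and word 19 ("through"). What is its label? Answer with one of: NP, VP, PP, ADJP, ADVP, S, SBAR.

S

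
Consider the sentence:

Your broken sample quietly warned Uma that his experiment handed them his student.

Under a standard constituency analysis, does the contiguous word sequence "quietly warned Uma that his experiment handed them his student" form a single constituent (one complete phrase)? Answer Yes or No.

"quietly warned Uma that his experiment handed them his student" is exactly the verb phrase [VP quietly warned Uma that his experiment handed them his student], a complete constituent.

Yes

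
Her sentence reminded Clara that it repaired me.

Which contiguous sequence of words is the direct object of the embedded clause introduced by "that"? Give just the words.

"repaired" heads the VP of the embedded clause introduced by "that", and "me" is its direct object.

me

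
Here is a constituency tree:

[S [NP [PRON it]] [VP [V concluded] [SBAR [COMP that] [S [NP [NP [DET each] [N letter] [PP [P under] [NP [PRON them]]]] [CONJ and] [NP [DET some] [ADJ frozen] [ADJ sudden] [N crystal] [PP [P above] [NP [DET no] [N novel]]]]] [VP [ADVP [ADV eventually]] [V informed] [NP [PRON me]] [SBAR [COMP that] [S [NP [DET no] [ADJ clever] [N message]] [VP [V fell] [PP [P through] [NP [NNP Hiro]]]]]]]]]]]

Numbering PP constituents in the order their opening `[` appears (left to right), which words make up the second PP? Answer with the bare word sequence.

above no novel

Opening `[PP` markers occur at word positions 6, 13, 24; the second of these opens the constituent [PP above no novel].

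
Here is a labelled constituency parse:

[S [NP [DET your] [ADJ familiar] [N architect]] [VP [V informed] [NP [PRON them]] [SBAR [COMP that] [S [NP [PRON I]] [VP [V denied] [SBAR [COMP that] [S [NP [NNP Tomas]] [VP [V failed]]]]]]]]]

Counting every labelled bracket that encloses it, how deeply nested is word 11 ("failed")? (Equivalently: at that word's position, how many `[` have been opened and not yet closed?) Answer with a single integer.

9

Path from the root down to the word: S → VP → SBAR → S → VP → SBAR → S → VP → V. That is 9 enclosing brackets.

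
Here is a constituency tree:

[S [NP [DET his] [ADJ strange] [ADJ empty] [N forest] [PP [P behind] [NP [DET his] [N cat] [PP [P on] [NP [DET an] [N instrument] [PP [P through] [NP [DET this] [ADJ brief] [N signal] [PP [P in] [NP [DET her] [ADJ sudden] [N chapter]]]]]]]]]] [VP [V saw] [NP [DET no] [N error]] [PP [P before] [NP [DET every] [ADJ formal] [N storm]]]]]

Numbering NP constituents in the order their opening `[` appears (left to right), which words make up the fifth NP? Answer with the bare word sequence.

her sudden chapter

The NP opening brackets appear, in order, over: "his strange empty forest behind his cat on an instrument through this brief signal in her sudden chapter"; "his cat on an instrument through this brief signal in her sudden chapter"; "an instrument through this brief signal in her sudden chapter"; "this brief signal in her sudden chapter"; "her sudden chapter"; "no error"; "every formal storm". The fifth one spans "her sudden chapter".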